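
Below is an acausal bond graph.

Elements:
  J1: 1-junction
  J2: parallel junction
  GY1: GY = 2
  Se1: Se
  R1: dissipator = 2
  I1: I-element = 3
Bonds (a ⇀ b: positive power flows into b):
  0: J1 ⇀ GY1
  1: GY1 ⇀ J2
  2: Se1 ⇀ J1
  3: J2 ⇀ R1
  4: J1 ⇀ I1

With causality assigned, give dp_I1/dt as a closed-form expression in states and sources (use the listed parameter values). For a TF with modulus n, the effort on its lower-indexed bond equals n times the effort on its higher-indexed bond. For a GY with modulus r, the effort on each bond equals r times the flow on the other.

dp_I1/dt = E_Se1 - 2*p_I1/3

b2 →J1  (Se1 (Se) sets effort on bond)
b4 →I1  (I1: I, integral causality)
b0 →J1  (J1: bond 4 brought flow, rest push out)
b1 →J2  (GY1: gyrator matches bond 0)
b3 →R1  (common-e at J2 fixed by 1)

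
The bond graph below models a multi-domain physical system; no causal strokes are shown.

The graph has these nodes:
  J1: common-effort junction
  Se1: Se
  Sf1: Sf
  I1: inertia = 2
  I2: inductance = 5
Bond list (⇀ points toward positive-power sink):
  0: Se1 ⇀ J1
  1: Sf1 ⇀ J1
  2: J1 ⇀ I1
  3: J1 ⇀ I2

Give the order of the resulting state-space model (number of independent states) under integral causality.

#0 stroke→J1  (Se1 (Se) sets effort on bond)
#1 stroke→Sf1  (Sf1: flow source, stroke at near end)
#2 stroke→I1  (J1 effort already set via bond 0)
#3 stroke→I2  (common-e at J1 fixed by 0)

2  (I1, I2 all integral)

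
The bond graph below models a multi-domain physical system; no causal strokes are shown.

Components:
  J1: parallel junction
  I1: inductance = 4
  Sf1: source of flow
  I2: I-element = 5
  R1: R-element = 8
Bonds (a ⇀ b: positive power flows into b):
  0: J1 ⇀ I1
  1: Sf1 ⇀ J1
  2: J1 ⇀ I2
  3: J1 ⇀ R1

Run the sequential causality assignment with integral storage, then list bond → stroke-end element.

b1 stroke at Sf1  (Sf1: flow source, stroke at near end)
b0 stroke at I1  (I1 integral (f out))
b2 stroke at I2  (I2: I, integral causality)
b3 stroke at J1  (closing 0-jn rule on J1)

bond 0 →I1
bond 1 →Sf1
bond 2 →I2
bond 3 →J1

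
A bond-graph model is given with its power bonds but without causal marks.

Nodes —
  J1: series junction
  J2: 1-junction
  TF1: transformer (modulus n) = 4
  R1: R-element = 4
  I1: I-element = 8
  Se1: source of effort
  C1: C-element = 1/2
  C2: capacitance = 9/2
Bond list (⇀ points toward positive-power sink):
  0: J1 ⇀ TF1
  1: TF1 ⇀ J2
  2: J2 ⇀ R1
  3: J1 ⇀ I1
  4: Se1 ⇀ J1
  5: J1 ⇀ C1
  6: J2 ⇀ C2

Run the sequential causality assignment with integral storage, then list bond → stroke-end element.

b4 |J1  (Se1: effort source, stroke at far end)
b3 |I1  (I1: I, integral causality)
b0 |J1  (J1: bond 3 brought flow, rest push out)
b5 |J1  (J1 flow already set via bond 3)
b1 |TF1  (TF TF1: opposite of bond 0)
b2 |J2  (J2: bond 1 brought flow, rest push out)
b6 |J2  (1-jn J2 has f-setter on 1)

bond 0 stroke at J1
bond 1 stroke at TF1
bond 2 stroke at J2
bond 3 stroke at I1
bond 4 stroke at J1
bond 5 stroke at J1
bond 6 stroke at J2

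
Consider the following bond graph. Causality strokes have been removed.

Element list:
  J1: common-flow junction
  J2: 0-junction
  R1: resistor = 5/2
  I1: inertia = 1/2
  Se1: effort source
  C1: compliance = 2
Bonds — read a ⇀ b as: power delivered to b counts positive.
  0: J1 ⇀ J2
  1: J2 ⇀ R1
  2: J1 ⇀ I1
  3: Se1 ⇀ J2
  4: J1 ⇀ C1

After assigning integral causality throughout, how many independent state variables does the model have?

bond 3 stroke→J2  (Se1 (Se) sets effort on bond)
bond 0 stroke→J1  (0-jn J2 has e-setter on 3)
bond 1 stroke→R1  (common-e at J2 fixed by 3)
bond 2 stroke→I1  (I1: I, integral causality)
bond 4 stroke→J1  (J1 flow already set via bond 2)

2  (C1, I1 all integral)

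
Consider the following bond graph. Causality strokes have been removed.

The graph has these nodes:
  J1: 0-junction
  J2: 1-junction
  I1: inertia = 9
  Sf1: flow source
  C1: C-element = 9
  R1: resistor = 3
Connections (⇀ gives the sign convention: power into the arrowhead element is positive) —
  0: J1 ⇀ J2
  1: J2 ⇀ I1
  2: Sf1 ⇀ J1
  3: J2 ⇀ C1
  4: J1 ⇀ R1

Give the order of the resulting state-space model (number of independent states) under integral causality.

2  (C1, I1 all integral)

b2 |Sf1  (Sf1 fixes flow; stroke at Sf1)
b1 |I1  (I1 integral (f out))
b0 |J2  (J2: bond 1 brought flow, rest push out)
b3 |J2  (common-f at J2 fixed by 1)
b4 |J1  (J1: last free bond brings effort in)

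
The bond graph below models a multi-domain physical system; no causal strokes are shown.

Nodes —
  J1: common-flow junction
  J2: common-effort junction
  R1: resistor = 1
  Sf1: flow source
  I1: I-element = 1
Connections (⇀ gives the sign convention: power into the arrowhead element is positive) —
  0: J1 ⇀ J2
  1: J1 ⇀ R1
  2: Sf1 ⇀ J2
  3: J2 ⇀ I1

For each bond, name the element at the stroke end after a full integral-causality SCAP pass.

#0 stroke at J2
#1 stroke at J1
#2 stroke at Sf1
#3 stroke at I1

bond 2 stroke→Sf1  (Sf1 fixes flow; stroke at Sf1)
bond 3 stroke→I1  (prefer integral on I1)
bond 0 stroke→J2  (J2: last free bond brings effort in)
bond 1 stroke→J1  (common-f at J1 fixed by 0)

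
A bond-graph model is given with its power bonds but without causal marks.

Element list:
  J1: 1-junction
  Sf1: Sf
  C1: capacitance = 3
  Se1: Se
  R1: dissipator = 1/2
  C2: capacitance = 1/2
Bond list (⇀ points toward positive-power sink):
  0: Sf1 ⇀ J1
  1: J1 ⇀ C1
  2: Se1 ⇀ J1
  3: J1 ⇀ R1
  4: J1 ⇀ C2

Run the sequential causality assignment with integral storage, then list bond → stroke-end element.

b0 stroke at Sf1
b1 stroke at J1
b2 stroke at J1
b3 stroke at J1
b4 stroke at J1

b0 |Sf1  (Sf1 (Sf) sets flow on bond)
b2 |J1  (Se1 fixes effort; stroke away)
b1 |J1  (J1 flow already set via bond 0)
b3 |J1  (J1: bond 0 brought flow, rest push out)
b4 |J1  (J1: bond 0 brought flow, rest push out)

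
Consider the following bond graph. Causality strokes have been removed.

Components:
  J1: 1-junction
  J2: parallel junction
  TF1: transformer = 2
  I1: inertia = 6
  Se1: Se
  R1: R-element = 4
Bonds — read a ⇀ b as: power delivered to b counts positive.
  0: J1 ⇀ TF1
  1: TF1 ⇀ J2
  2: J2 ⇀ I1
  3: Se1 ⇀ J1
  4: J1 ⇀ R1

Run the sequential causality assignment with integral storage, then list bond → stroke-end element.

b0 →TF1
b1 →J2
b2 →I1
b3 →J1
b4 →J1

#3 stroke at J1  (Se1: effort source, stroke at far end)
#2 stroke at I1  (I1 outputs flow p/I1)
#1 stroke at J2  (only one effort-in slot at J2)
#0 stroke at TF1  (through TF1, causality passes straight; one stroke at TF1)
#4 stroke at J1  (J1 flow already set via bond 0)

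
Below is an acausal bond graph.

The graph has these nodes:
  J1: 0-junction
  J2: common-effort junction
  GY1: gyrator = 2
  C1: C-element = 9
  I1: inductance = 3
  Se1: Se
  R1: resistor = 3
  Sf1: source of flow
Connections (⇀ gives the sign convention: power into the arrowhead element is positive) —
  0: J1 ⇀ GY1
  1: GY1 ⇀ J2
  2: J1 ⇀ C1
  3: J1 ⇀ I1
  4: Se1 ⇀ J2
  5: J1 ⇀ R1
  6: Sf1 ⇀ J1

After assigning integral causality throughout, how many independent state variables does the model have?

2  (C1, I1 all integral)

bond 4 →J2  (Se1: effort source, stroke at far end)
bond 6 →Sf1  (Sf1 fixes flow; stroke at Sf1)
bond 1 →GY1  (J2: bond 4 brought effort, rest push out)
bond 0 →GY1  (GY1 both-in/both-out from 1)
bond 2 →J1  (prefer integral on C1)
bond 3 →I1  (J1 effort already set via bond 2)
bond 5 →R1  (J1: bond 2 brought effort, rest push out)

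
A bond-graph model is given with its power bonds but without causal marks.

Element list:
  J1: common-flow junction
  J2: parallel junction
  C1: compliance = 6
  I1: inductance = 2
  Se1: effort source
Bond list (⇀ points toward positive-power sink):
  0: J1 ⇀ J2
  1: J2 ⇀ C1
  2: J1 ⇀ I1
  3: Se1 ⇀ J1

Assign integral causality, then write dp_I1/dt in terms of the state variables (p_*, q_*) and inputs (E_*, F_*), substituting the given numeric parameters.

β3 →J1  (Se1 (Se) sets effort on bond)
β1 →J2  (C1 outputs effort q/C1)
β0 →J1  (J2: bond 1 brought effort, rest push out)
β2 →I1  (J1 needs exactly one f-in)

dp_I1/dt = E_Se1 - q_C1/6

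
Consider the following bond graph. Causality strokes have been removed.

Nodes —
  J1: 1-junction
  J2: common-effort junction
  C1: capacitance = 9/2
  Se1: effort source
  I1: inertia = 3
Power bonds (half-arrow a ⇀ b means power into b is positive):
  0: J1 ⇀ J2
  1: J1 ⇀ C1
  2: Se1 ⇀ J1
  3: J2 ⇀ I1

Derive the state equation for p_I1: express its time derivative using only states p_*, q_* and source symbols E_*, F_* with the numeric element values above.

bond 2 |J1  (Se1: effort source, stroke at far end)
bond 1 |J1  (C1 integral (e out))
bond 0 |J2  (J1: last free bond brings flow in)
bond 3 |I1  (J2: bond 0 brought effort, rest push out)

dp_I1/dt = E_Se1 - 2*q_C1/9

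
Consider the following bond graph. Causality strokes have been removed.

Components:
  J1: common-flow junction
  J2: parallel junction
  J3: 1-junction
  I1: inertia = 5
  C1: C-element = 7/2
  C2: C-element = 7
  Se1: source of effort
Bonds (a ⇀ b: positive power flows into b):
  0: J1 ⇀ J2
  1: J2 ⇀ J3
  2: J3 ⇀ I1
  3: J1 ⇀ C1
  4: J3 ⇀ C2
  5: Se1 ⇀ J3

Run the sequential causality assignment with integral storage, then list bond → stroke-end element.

#0 stroke→J2
#1 stroke→J3
#2 stroke→I1
#3 stroke→J1
#4 stroke→J3
#5 stroke→J3

bond 5 stroke→J3  (Se1: effort source, stroke at far end)
bond 2 stroke→I1  (I1 integral (f out))
bond 1 stroke→J3  (1-jn J3 has f-setter on 2)
bond 4 stroke→J3  (J3: bond 2 brought flow, rest push out)
bond 0 stroke→J2  (closing 0-jn rule on J2)
bond 3 stroke→J1  (1-jn J1 has f-setter on 0)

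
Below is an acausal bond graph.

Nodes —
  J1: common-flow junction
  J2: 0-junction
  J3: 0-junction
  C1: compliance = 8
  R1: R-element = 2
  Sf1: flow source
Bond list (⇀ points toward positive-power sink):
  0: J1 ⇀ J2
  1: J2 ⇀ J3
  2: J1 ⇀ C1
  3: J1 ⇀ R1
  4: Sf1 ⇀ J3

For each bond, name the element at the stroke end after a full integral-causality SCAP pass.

b0 stroke at J2
b1 stroke at J3
b2 stroke at J1
b3 stroke at J1
b4 stroke at Sf1

bond 4 stroke at Sf1  (Sf1 fixes flow; stroke at Sf1)
bond 1 stroke at J3  (J3 needs exactly one e-in)
bond 0 stroke at J2  (J2: last free bond brings effort in)
bond 2 stroke at J1  (1-jn J1 has f-setter on 0)
bond 3 stroke at J1  (J1: bond 0 brought flow, rest push out)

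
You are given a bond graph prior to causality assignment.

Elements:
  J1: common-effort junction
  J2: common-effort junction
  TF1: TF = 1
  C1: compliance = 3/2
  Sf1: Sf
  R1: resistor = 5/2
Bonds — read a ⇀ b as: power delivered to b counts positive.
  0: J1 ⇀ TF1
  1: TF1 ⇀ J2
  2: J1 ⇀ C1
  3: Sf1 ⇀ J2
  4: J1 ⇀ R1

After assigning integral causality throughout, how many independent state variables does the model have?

1  (C1 all integral)

bond 3 |Sf1  (Sf1: flow source, stroke at near end)
bond 1 |J2  (closing 0-jn rule on J2)
bond 0 |TF1  (TF1: transformer flips bond 1)
bond 2 |J1  (prefer integral on C1)
bond 4 |R1  (J1: bond 2 brought effort, rest push out)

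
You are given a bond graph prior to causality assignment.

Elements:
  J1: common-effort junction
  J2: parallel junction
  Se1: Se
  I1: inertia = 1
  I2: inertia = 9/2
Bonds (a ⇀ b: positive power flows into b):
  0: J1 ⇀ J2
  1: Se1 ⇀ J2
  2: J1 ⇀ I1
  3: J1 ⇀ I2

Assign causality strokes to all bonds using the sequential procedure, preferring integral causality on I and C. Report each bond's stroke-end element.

#1 stroke→J2  (Se1: effort source, stroke at far end)
#0 stroke→J1  (common-e at J2 fixed by 1)
#2 stroke→I1  (J1: bond 0 brought effort, rest push out)
#3 stroke→I2  (J1 effort already set via bond 0)

b0 |J1
b1 |J2
b2 |I1
b3 |I2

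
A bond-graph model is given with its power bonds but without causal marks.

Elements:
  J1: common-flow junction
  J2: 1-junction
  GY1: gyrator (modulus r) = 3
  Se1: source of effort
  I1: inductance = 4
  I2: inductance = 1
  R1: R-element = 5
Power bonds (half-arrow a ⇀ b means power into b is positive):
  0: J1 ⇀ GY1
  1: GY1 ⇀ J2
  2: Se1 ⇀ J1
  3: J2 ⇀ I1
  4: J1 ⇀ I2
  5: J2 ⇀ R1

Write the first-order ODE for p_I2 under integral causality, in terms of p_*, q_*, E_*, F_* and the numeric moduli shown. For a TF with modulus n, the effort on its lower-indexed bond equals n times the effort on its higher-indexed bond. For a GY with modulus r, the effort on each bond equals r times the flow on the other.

dp_I2/dt = E_Se1 - 3*p_I1/4

b2 stroke at J1  (Se1: effort source, stroke at far end)
b3 stroke at I1  (prefer integral on I1)
b1 stroke at J2  (common-f at J2 fixed by 3)
b5 stroke at J2  (J2: bond 3 brought flow, rest push out)
b0 stroke at J1  (GY1 both-in/both-out from 1)
b4 stroke at I2  (J1: last free bond brings flow in)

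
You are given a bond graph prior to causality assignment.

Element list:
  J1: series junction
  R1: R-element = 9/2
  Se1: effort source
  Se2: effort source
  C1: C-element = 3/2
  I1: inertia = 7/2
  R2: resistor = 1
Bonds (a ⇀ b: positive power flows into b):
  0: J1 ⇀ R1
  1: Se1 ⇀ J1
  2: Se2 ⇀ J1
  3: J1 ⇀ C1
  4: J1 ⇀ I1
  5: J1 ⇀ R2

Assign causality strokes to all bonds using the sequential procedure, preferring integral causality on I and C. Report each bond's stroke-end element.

bond 0 stroke at J1
bond 1 stroke at J1
bond 2 stroke at J1
bond 3 stroke at J1
bond 4 stroke at I1
bond 5 stroke at J1

b1 →J1  (Se1 fixes effort; stroke away)
b2 →J1  (Se2: effort source, stroke at far end)
b3 →J1  (C1: C, integral causality)
b4 →I1  (I1: I, integral causality)
b0 →J1  (common-f at J1 fixed by 4)
b5 →J1  (J1: bond 4 brought flow, rest push out)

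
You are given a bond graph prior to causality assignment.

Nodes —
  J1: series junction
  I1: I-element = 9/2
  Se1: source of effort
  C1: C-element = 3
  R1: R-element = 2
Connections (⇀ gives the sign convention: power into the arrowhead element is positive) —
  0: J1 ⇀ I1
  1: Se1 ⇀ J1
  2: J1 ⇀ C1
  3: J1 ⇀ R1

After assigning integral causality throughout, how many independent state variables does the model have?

bond 1 |J1  (Se1 (Se) sets effort on bond)
bond 0 |I1  (I1 integral (f out))
bond 2 |J1  (J1 flow already set via bond 0)
bond 3 |J1  (1-jn J1 has f-setter on 0)

2  (C1, I1 all integral)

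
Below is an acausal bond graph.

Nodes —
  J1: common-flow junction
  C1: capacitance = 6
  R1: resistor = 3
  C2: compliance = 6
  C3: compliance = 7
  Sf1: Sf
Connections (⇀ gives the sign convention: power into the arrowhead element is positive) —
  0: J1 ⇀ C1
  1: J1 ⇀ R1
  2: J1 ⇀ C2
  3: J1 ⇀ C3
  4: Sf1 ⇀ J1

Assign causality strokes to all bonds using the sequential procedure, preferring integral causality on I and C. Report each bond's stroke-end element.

bond 0 →J1
bond 1 →J1
bond 2 →J1
bond 3 →J1
bond 4 →Sf1

β4 stroke at Sf1  (source Sf1 imposes f)
β0 stroke at J1  (1-jn J1 has f-setter on 4)
β1 stroke at J1  (J1 flow already set via bond 4)
β2 stroke at J1  (1-jn J1 has f-setter on 4)
β3 stroke at J1  (1-jn J1 has f-setter on 4)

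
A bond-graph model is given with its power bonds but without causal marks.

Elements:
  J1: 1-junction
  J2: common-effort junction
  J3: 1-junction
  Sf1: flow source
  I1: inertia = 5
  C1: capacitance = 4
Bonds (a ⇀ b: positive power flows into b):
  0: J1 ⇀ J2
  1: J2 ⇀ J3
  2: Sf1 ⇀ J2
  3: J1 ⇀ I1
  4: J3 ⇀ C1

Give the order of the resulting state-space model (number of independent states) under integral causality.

2  (C1, I1 all integral)

bond 2 →Sf1  (Sf1: flow source, stroke at near end)
bond 3 →I1  (I1 integral (f out))
bond 0 →J1  (common-f at J1 fixed by 3)
bond 1 →J2  (closing 0-jn rule on J2)
bond 4 →J3  (common-f at J3 fixed by 1)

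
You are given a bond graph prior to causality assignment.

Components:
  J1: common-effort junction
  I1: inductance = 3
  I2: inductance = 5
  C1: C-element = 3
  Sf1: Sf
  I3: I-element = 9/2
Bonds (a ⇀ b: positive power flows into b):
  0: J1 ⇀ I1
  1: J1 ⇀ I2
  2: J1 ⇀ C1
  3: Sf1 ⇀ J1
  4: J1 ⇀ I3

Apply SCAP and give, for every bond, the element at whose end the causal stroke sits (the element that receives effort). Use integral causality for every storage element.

bond 0 →I1
bond 1 →I2
bond 2 →J1
bond 3 →Sf1
bond 4 →I3

β3 |Sf1  (source Sf1 imposes f)
β0 |I1  (I1 integral (f out))
β1 |I2  (I2 integral (f out))
β2 |J1  (prefer integral on C1)
β4 |I3  (common-e at J1 fixed by 2)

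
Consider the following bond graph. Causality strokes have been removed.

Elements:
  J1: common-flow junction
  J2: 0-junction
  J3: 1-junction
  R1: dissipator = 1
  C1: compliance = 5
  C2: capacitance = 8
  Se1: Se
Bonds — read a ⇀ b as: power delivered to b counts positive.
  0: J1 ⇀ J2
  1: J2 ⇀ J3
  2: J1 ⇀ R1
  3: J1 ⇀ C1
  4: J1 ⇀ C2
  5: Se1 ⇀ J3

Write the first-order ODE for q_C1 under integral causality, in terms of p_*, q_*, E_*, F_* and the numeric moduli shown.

dq_C1/dt = E_Se1 - q_C1/5 - q_C2/8

b5 |J3  (Se1: effort source, stroke at far end)
b1 |J2  (J3: last free bond brings flow in)
b0 |J1  (J2: bond 1 brought effort, rest push out)
b3 |J1  (C1 integral (e out))
b4 |J1  (C2: C, integral causality)
b2 |R1  (only one flow-in slot at J1)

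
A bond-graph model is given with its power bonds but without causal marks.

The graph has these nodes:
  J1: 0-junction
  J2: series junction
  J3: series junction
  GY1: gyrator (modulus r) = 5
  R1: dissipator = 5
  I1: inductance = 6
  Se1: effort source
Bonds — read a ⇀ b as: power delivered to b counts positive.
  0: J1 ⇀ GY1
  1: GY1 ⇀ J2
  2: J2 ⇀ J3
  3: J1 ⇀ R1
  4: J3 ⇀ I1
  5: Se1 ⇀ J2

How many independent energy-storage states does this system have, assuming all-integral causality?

#5 stroke at J2  (Se1 (Se) sets effort on bond)
#4 stroke at I1  (prefer integral on I1)
#2 stroke at J3  (1-jn J3 has f-setter on 4)
#1 stroke at J2  (J2 flow already set via bond 2)
#0 stroke at J1  (GY1 both-in/both-out from 1)
#3 stroke at R1  (J1 effort already set via bond 0)

1  (I1 all integral)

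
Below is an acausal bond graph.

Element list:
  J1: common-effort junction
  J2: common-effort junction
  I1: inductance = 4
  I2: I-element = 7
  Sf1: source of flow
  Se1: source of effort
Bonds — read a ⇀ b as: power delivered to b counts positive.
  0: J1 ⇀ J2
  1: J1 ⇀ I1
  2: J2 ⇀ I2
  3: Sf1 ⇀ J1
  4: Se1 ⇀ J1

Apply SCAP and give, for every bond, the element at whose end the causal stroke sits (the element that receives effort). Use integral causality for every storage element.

β3 →Sf1  (Sf1 (Sf) sets flow on bond)
β4 →J1  (Se1: effort source, stroke at far end)
β0 →J2  (J1 effort already set via bond 4)
β1 →I1  (J1: bond 4 brought effort, rest push out)
β2 →I2  (J2: bond 0 brought effort, rest push out)

b0 stroke at J2
b1 stroke at I1
b2 stroke at I2
b3 stroke at Sf1
b4 stroke at J1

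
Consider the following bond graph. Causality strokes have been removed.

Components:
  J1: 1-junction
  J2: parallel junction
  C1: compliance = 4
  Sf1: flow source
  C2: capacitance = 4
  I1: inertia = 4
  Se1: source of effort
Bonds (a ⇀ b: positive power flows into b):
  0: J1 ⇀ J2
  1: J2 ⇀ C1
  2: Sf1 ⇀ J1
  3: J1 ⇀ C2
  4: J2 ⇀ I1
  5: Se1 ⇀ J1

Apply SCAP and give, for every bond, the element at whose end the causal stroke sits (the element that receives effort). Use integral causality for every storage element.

bond 2 stroke→Sf1  (source Sf1 imposes f)
bond 5 stroke→J1  (Se1 (Se) sets effort on bond)
bond 0 stroke→J1  (J1 flow already set via bond 2)
bond 3 stroke→J1  (J1 flow already set via bond 2)
bond 1 stroke→J2  (C1: C, integral causality)
bond 4 stroke→I1  (0-jn J2 has e-setter on 1)

#0 →J1
#1 →J2
#2 →Sf1
#3 →J1
#4 →I1
#5 →J1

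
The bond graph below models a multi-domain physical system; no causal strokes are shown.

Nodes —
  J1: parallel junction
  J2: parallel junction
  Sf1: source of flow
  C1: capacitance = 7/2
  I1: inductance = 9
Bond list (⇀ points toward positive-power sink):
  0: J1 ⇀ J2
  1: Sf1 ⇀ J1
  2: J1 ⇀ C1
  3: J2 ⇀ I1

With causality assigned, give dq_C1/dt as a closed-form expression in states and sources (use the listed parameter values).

#1 |Sf1  (Sf1 (Sf) sets flow on bond)
#2 |J1  (C1 integral (e out))
#0 |J2  (common-e at J1 fixed by 2)
#3 |I1  (0-jn J2 has e-setter on 0)

dq_C1/dt = F_Sf1 - p_I1/9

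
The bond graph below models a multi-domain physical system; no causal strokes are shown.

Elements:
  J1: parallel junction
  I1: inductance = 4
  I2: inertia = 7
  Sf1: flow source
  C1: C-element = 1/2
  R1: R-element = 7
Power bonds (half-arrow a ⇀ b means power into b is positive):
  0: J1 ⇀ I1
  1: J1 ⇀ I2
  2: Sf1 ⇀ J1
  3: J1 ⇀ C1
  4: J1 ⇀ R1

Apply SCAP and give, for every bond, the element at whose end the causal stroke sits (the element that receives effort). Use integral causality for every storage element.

β0 →I1
β1 →I2
β2 →Sf1
β3 →J1
β4 →R1

β2 |Sf1  (Sf1: flow source, stroke at near end)
β0 |I1  (I1 outputs flow p/I1)
β1 |I2  (I2: I, integral causality)
β3 |J1  (C1: C, integral causality)
β4 |R1  (J1 effort already set via bond 3)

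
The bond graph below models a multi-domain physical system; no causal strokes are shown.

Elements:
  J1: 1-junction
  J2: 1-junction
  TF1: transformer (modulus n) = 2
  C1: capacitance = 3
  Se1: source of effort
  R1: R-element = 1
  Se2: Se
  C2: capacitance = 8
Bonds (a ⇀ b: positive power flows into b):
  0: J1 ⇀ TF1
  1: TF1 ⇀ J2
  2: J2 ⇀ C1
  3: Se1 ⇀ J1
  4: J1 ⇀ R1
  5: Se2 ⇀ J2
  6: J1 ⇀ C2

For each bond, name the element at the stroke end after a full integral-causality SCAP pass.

#3 stroke→J1  (Se1 fixes effort; stroke away)
#5 stroke→J2  (Se2: effort source, stroke at far end)
#2 stroke→J2  (C1: C, integral causality)
#1 stroke→TF1  (J2 needs exactly one f-in)
#0 stroke→J1  (TF1: transformer flips bond 1)
#6 stroke→J1  (C2 outputs effort q/C2)
#4 stroke→R1  (J1 needs exactly one f-in)

bond 0 stroke at J1
bond 1 stroke at TF1
bond 2 stroke at J2
bond 3 stroke at J1
bond 4 stroke at R1
bond 5 stroke at J2
bond 6 stroke at J1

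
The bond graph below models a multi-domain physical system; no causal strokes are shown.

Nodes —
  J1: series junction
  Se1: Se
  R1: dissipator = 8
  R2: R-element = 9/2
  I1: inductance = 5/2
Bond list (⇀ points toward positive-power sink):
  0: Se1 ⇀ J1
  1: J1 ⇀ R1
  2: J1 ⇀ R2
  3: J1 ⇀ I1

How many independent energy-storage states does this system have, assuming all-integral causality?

β0 →J1  (Se1: effort source, stroke at far end)
β3 →I1  (I1 integral (f out))
β1 →J1  (J1 flow already set via bond 3)
β2 →J1  (J1 flow already set via bond 3)

1  (I1 all integral)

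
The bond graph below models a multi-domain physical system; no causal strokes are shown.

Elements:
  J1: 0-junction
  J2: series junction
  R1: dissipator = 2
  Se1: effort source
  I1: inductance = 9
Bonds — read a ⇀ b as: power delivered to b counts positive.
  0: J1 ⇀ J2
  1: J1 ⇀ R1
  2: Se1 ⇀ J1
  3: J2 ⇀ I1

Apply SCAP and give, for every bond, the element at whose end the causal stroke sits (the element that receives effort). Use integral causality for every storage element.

bond 0 |J2
bond 1 |R1
bond 2 |J1
bond 3 |I1

b2 →J1  (source Se1 imposes e)
b0 →J2  (J1 effort already set via bond 2)
b1 →R1  (J1 effort already set via bond 2)
b3 →I1  (J2: last free bond brings flow in)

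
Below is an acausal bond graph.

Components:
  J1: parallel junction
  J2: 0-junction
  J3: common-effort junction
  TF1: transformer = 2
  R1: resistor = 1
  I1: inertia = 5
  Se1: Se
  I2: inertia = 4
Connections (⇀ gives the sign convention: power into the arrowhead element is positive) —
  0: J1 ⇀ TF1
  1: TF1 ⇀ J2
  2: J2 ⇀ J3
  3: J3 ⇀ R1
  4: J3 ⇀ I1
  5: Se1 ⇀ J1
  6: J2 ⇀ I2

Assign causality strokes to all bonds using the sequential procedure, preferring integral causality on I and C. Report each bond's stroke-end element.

bond 5 stroke→J1  (Se1 (Se) sets effort on bond)
bond 0 stroke→TF1  (common-e at J1 fixed by 5)
bond 1 stroke→J2  (TF1 one-in-one-out from 0)
bond 2 stroke→J3  (J2 effort already set via bond 1)
bond 6 stroke→I2  (common-e at J2 fixed by 1)
bond 3 stroke→R1  (0-jn J3 has e-setter on 2)
bond 4 stroke→I1  (common-e at J3 fixed by 2)

#0 stroke→TF1
#1 stroke→J2
#2 stroke→J3
#3 stroke→R1
#4 stroke→I1
#5 stroke→J1
#6 stroke→I2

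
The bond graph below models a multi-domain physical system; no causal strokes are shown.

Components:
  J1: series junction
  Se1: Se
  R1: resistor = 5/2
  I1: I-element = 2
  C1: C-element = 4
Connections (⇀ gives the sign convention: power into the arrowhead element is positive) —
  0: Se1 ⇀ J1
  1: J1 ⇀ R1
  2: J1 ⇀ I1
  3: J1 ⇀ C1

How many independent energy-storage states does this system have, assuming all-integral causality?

2  (C1, I1 all integral)

b0 →J1  (Se1 (Se) sets effort on bond)
b2 →I1  (prefer integral on I1)
b1 →J1  (1-jn J1 has f-setter on 2)
b3 →J1  (J1 flow already set via bond 2)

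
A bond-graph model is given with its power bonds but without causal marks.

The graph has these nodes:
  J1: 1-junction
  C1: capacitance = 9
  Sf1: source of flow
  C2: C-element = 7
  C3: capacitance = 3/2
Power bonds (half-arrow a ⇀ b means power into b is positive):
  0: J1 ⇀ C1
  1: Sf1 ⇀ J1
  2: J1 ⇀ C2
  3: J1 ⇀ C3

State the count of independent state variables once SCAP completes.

b1 stroke→Sf1  (Sf1: flow source, stroke at near end)
b0 stroke→J1  (common-f at J1 fixed by 1)
b2 stroke→J1  (1-jn J1 has f-setter on 1)
b3 stroke→J1  (J1: bond 1 brought flow, rest push out)

3  (C1, C2, C3 all integral)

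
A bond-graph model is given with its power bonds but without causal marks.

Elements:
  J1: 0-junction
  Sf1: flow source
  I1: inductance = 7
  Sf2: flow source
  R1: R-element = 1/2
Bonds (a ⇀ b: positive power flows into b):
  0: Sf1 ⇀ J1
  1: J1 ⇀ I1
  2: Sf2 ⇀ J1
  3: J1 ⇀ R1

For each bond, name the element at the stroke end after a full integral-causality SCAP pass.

b0 |Sf1
b1 |I1
b2 |Sf2
b3 |J1

b0 stroke→Sf1  (Sf1: flow source, stroke at near end)
b2 stroke→Sf2  (source Sf2 imposes f)
b1 stroke→I1  (prefer integral on I1)
b3 stroke→J1  (J1 needs exactly one e-in)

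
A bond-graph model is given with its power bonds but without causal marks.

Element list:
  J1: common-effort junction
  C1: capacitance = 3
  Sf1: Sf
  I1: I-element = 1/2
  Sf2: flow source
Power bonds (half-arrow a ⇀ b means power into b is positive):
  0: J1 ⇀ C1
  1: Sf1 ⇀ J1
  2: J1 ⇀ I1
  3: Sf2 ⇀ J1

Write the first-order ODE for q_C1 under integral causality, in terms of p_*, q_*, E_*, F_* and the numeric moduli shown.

dq_C1/dt = F_Sf1 + F_Sf2 - 2*p_I1

#1 →Sf1  (Sf1: flow source, stroke at near end)
#3 →Sf2  (Sf2 fixes flow; stroke at Sf2)
#0 →J1  (prefer integral on C1)
#2 →I1  (common-e at J1 fixed by 0)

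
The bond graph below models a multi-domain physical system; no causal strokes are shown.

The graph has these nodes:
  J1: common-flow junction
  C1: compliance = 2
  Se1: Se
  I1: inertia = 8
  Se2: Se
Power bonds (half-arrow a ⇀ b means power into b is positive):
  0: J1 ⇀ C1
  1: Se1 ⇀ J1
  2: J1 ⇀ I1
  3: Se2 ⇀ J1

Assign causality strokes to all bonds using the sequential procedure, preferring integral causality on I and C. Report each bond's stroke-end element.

#1 |J1  (source Se1 imposes e)
#3 |J1  (Se2: effort source, stroke at far end)
#0 |J1  (C1 integral (e out))
#2 |I1  (only one flow-in slot at J1)

bond 0 |J1
bond 1 |J1
bond 2 |I1
bond 3 |J1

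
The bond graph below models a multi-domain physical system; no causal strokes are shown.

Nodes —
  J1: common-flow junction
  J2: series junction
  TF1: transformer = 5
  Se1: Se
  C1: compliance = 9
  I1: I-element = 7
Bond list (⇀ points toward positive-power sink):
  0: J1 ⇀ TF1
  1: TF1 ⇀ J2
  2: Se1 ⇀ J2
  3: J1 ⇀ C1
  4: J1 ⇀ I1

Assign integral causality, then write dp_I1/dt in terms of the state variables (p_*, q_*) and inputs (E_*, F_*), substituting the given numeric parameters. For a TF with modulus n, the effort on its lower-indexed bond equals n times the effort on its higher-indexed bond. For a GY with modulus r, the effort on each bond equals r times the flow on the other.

dp_I1/dt = 5*E_Se1 - q_C1/9

β2 →J2  (source Se1 imposes e)
β1 →TF1  (J2: last free bond brings flow in)
β0 →J1  (TF1 one-in-one-out from 1)
β3 →J1  (C1: C, integral causality)
β4 →I1  (only one flow-in slot at J1)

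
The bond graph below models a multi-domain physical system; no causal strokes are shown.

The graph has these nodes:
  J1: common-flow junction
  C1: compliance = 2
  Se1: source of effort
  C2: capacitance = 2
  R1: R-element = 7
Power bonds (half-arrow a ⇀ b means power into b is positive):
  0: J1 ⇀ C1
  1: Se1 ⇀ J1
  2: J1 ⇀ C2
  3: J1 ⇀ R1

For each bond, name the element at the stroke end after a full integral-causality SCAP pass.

bond 0 |J1
bond 1 |J1
bond 2 |J1
bond 3 |R1

b1 →J1  (Se1: effort source, stroke at far end)
b0 →J1  (C1 outputs effort q/C1)
b2 →J1  (C2: C, integral causality)
b3 →R1  (closing 1-jn rule on J1)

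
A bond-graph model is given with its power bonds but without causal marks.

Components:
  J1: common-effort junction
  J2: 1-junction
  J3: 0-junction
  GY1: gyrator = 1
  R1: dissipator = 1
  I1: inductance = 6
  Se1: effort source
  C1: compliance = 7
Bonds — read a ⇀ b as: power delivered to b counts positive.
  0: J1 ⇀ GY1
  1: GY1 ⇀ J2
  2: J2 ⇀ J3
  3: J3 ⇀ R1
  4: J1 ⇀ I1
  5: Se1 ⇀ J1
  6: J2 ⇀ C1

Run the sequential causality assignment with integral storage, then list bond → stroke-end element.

b0 stroke at GY1
b1 stroke at GY1
b2 stroke at J2
b3 stroke at J3
b4 stroke at I1
b5 stroke at J1
b6 stroke at J2

#5 stroke→J1  (Se1 fixes effort; stroke away)
#0 stroke→GY1  (0-jn J1 has e-setter on 5)
#4 stroke→I1  (J1: bond 5 brought effort, rest push out)
#1 stroke→GY1  (GY1: gyrator matches bond 0)
#2 stroke→J2  (common-f at J2 fixed by 1)
#6 stroke→J2  (J2 flow already set via bond 1)
#3 stroke→J3  (J3: last free bond brings effort in)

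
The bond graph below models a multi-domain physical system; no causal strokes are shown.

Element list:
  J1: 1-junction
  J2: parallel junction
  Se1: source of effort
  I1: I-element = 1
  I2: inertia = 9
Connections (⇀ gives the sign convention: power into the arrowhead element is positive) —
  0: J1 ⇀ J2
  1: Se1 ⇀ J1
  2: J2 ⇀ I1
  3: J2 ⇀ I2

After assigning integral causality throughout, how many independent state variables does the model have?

#1 →J1  (Se1: effort source, stroke at far end)
#0 →J2  (closing 1-jn rule on J1)
#2 →I1  (0-jn J2 has e-setter on 0)
#3 →I2  (J2 effort already set via bond 0)

2  (I1, I2 all integral)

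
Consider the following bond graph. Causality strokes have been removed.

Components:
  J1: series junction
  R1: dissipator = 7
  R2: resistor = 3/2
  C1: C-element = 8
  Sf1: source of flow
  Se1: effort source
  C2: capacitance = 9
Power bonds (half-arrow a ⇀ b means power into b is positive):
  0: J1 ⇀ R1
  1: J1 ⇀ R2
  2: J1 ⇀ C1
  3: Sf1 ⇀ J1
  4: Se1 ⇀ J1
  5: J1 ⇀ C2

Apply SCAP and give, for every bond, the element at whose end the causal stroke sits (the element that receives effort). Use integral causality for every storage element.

#0 |J1
#1 |J1
#2 |J1
#3 |Sf1
#4 |J1
#5 |J1

bond 3 stroke at Sf1  (Sf1 fixes flow; stroke at Sf1)
bond 4 stroke at J1  (Se1 fixes effort; stroke away)
bond 0 stroke at J1  (J1: bond 3 brought flow, rest push out)
bond 1 stroke at J1  (J1 flow already set via bond 3)
bond 2 stroke at J1  (1-jn J1 has f-setter on 3)
bond 5 stroke at J1  (common-f at J1 fixed by 3)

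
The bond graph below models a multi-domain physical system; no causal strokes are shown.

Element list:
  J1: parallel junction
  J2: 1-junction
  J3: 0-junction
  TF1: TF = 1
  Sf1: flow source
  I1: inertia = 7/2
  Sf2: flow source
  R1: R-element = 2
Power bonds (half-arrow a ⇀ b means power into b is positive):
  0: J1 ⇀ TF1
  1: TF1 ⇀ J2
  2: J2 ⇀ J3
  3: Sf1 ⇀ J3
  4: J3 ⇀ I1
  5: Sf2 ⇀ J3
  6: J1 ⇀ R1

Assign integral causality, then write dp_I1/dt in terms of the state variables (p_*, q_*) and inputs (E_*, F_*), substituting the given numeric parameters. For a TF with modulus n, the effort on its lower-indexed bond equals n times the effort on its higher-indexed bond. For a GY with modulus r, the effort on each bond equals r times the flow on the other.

bond 3 →Sf1  (Sf1 fixes flow; stroke at Sf1)
bond 5 →Sf2  (Sf2 fixes flow; stroke at Sf2)
bond 4 →I1  (I1: I, integral causality)
bond 2 →J3  (J3 needs exactly one e-in)
bond 1 →J2  (common-f at J2 fixed by 2)
bond 0 →TF1  (TF1: transformer flips bond 1)
bond 6 →J1  (J1: last free bond brings effort in)

dp_I1/dt = 2*F_Sf1 + 2*F_Sf2 - 4*p_I1/7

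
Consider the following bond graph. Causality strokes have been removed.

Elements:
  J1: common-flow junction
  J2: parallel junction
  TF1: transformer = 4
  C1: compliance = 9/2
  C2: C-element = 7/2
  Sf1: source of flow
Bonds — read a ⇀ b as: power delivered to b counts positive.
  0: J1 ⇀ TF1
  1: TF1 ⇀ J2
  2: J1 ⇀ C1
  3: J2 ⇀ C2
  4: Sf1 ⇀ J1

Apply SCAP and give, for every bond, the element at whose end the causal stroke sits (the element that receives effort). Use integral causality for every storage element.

b4 →Sf1  (Sf1 fixes flow; stroke at Sf1)
b0 →J1  (1-jn J1 has f-setter on 4)
b2 →J1  (J1 flow already set via bond 4)
b1 →TF1  (TF TF1: opposite of bond 0)
b3 →J2  (J2 needs exactly one e-in)

bond 0 →J1
bond 1 →TF1
bond 2 →J1
bond 3 →J2
bond 4 →Sf1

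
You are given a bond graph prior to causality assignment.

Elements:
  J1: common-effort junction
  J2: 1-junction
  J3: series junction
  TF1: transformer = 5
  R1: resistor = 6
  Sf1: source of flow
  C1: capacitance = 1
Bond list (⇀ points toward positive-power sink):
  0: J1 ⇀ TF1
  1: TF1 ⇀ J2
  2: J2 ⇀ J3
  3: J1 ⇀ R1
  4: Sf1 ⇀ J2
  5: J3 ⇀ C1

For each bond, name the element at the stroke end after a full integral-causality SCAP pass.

b4 →Sf1  (source Sf1 imposes f)
b1 →J2  (1-jn J2 has f-setter on 4)
b2 →J2  (J2 flow already set via bond 4)
b5 →J3  (J3: bond 2 brought flow, rest push out)
b0 →TF1  (TF1: transformer flips bond 1)
b3 →J1  (closing 0-jn rule on J1)

bond 0 |TF1
bond 1 |J2
bond 2 |J2
bond 3 |J1
bond 4 |Sf1
bond 5 |J3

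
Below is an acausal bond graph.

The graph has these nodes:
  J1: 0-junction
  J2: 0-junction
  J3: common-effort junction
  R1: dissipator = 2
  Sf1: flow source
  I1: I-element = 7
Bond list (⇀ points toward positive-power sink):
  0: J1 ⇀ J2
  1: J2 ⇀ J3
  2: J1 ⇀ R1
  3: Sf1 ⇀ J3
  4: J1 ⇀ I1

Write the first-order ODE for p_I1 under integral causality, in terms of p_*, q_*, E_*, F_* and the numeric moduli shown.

dp_I1/dt = 2*F_Sf1 - 2*p_I1/7

bond 3 →Sf1  (source Sf1 imposes f)
bond 1 →J3  (J3: last free bond brings effort in)
bond 0 →J2  (closing 0-jn rule on J2)
bond 4 →I1  (I1: I, integral causality)
bond 2 →J1  (J1: last free bond brings effort in)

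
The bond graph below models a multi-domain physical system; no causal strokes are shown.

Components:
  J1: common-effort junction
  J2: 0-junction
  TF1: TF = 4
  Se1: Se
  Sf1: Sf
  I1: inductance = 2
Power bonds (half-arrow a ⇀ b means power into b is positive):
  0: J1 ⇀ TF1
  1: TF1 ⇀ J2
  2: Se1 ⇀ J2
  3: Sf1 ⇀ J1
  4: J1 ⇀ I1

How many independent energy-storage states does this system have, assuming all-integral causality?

#2 stroke→J2  (Se1 fixes effort; stroke away)
#3 stroke→Sf1  (Sf1 fixes flow; stroke at Sf1)
#1 stroke→TF1  (J2 effort already set via bond 2)
#0 stroke→J1  (through TF1, causality passes straight; one stroke at TF1)
#4 stroke→I1  (J1 effort already set via bond 0)

1  (I1 all integral)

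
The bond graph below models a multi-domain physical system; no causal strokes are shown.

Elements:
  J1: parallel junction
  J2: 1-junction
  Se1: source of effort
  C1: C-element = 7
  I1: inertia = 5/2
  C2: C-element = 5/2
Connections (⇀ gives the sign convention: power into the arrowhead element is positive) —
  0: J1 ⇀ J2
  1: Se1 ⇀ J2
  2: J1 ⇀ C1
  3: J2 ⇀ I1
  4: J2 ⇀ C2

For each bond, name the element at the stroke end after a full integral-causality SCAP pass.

β0 stroke at J2
β1 stroke at J2
β2 stroke at J1
β3 stroke at I1
β4 stroke at J2

#1 →J2  (Se1 fixes effort; stroke away)
#2 →J1  (C1: C, integral causality)
#0 →J2  (0-jn J1 has e-setter on 2)
#3 →I1  (I1 integral (f out))
#4 →J2  (common-f at J2 fixed by 3)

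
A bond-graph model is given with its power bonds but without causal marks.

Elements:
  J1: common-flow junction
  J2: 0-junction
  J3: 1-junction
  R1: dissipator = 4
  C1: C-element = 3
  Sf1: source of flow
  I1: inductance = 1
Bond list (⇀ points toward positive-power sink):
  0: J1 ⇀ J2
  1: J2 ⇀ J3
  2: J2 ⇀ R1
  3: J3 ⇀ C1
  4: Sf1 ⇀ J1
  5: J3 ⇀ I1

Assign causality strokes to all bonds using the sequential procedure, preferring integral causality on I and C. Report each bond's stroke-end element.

#0 |J1
#1 |J3
#2 |J2
#3 |J3
#4 |Sf1
#5 |I1

β4 stroke at Sf1  (Sf1: flow source, stroke at near end)
β0 stroke at J1  (1-jn J1 has f-setter on 4)
β3 stroke at J3  (C1: C, integral causality)
β5 stroke at I1  (I1: I, integral causality)
β1 stroke at J3  (common-f at J3 fixed by 5)
β2 stroke at J2  (closing 0-jn rule on J2)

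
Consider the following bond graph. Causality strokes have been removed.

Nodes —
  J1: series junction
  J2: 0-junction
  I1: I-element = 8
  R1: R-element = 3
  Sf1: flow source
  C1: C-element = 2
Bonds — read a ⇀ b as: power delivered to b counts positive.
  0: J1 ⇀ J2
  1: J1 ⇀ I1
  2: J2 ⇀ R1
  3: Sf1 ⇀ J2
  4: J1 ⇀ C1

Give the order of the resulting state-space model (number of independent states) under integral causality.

2  (C1, I1 all integral)

b3 stroke at Sf1  (Sf1 (Sf) sets flow on bond)
b1 stroke at I1  (I1: I, integral causality)
b0 stroke at J1  (1-jn J1 has f-setter on 1)
b4 stroke at J1  (J1 flow already set via bond 1)
b2 stroke at J2  (only one effort-in slot at J2)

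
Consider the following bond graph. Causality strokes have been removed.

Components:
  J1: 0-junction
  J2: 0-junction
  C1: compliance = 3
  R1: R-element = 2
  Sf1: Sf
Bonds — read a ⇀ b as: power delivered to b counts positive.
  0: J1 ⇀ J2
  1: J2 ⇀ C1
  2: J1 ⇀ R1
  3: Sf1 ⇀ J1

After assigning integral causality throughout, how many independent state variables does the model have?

1  (C1 all integral)

bond 3 |Sf1  (source Sf1 imposes f)
bond 1 |J2  (C1: C, integral causality)
bond 0 |J1  (J2: bond 1 brought effort, rest push out)
bond 2 |R1  (J1: bond 0 brought effort, rest push out)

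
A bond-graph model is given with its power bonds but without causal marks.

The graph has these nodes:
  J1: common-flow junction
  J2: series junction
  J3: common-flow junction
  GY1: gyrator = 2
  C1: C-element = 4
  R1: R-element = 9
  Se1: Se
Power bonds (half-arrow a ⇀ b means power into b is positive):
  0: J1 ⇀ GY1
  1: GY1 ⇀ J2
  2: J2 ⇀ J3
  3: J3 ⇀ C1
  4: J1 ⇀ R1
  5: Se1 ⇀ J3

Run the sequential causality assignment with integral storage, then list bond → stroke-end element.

#5 stroke→J3  (Se1: effort source, stroke at far end)
#3 stroke→J3  (C1 integral (e out))
#2 stroke→J2  (only one flow-in slot at J3)
#1 stroke→GY1  (J2 needs exactly one f-in)
#0 stroke→GY1  (GY GY1: same side as bond 1)
#4 stroke→J1  (common-f at J1 fixed by 0)

b0 stroke at GY1
b1 stroke at GY1
b2 stroke at J2
b3 stroke at J3
b4 stroke at J1
b5 stroke at J3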